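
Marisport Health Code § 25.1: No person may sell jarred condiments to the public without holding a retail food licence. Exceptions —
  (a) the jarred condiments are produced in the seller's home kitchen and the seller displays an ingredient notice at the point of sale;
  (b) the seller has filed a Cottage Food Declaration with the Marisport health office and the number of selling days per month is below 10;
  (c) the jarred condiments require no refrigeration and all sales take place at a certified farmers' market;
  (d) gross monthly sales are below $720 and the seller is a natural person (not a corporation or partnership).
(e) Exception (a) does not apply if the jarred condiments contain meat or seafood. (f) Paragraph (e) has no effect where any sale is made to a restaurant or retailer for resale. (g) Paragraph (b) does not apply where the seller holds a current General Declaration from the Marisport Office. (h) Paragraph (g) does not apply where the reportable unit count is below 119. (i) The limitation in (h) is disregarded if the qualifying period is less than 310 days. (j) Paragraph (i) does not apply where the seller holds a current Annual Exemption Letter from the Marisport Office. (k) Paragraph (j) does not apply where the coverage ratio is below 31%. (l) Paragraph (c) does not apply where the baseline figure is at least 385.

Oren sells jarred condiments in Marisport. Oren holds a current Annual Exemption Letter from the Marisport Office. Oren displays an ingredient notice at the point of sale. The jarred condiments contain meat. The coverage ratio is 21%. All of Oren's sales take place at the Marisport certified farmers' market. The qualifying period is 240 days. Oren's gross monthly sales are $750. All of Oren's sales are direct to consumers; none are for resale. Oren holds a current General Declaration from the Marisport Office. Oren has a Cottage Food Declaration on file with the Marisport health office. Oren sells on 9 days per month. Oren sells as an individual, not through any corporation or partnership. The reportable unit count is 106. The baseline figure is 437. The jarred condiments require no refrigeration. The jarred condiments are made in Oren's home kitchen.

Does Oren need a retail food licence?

Yes — Oren must hold a retail food licence.

Exception (a)'s conditions are all satisfied: the jarred condiments are home-kitchen produced; an ingredient notice is displayed. However, paragraphs (e)–(f) must be considered: (e) operates against (a): the jarred condiments contain meat. (f) is not engaged (no sales are for resale), so (e) stands. Exception (a) does not apply.
All of (b)'s requirements are met (a Cottage Food Declaration is on file; the number of selling days per month is 9, below the 10 limit). However, paragraphs (g)–(k) must be considered: (g) operates against (b): a current General Declaration is held. (h) is engaged (the reportable unit count is 106, below the 119 limit), but is overridden by (i): (i) operates against (h): the qualifying period is 240 days, less than the 310 days limit. (j) operates (a current Annual Exemption Letter is held), but is set aside by (k): (k) is engaged — the coverage ratio is 21%, below the 31% limit. So (b) is unavailable.
Exception (c): the jarred condiments are shelf-stable; all sales are at a certified farmers' market — every condition holds. But: (l) operates against (c): the baseline figure is 437, meeting the 385 threshold. So (c) is unavailable.
Exception (d) requires that gross monthly sales are below $720; but gross monthly sales are $750, not below $720, so (d) is unavailable.
No exception is made out. Oren falls within the general rule.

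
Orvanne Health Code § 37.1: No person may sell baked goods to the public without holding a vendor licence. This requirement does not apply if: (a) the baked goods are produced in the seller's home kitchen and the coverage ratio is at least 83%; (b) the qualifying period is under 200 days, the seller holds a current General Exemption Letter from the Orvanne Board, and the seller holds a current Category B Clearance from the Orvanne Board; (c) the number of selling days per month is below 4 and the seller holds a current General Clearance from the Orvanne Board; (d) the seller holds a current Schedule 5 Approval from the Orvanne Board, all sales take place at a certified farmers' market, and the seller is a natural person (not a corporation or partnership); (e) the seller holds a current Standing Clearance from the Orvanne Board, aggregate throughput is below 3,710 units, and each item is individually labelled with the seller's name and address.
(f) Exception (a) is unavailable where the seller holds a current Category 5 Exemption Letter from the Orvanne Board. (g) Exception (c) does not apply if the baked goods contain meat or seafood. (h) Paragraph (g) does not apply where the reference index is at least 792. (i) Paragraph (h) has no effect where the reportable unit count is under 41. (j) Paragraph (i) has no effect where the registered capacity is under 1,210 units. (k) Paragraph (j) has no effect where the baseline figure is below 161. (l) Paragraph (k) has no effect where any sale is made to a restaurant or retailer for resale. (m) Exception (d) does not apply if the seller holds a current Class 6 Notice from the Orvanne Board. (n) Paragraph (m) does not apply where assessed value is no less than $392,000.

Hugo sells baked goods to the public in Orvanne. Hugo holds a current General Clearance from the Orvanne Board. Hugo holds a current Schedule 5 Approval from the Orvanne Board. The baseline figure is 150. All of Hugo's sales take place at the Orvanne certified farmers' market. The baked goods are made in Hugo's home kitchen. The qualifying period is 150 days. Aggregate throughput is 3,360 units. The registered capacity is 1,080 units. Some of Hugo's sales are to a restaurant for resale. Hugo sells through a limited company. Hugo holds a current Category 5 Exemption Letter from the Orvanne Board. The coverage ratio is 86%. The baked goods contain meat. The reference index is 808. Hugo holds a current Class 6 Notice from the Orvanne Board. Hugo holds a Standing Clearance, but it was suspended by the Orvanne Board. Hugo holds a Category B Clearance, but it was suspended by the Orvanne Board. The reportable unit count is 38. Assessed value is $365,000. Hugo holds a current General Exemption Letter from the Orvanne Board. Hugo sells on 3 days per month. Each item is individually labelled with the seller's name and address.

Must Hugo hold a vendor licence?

No — exception (c) applies; Hugo is not required to hold a vendor licence.

Exception (a): the baked goods are home-kitchen produced; the coverage ratio is 86%, meeting the 83% threshold — every condition holds. But applying paragraph (f): (f) operates against (a): a current Category 5 Exemption Letter is held. (a) is therefore removed.
Exception (b) does not apply: there is no Category B Clearance in force.
Exception (c) is satisfied on its face — the number of selling days per month is 3, below the 4 limit; a current General Clearance is held. Considering the limiting provisions: (g) is triggered (the baked goods contain meat), but is overridden by (h): (h) operates — the reference index is 808, meeting the 792 threshold. (i) is triggered (the reportable unit count is 38, under the 41 limit), but is displaced by (j): (j) operates against (i): the registered capacity is 1,080 units, under the 1,210 units limit. (k) would limit (j) — the baseline figure is 150, below the 161 limit — but (l) sets (k) aside: (l) is engaged — some sales are to a restaurant for resale. (c) remains available.
Exception (d) does not apply: the seller operates through a limited company.
Exception (e) requires that the seller holds a current Standing Clearance from the Orvanne Board; but the Standing Clearance is not current, so (e) is unavailable.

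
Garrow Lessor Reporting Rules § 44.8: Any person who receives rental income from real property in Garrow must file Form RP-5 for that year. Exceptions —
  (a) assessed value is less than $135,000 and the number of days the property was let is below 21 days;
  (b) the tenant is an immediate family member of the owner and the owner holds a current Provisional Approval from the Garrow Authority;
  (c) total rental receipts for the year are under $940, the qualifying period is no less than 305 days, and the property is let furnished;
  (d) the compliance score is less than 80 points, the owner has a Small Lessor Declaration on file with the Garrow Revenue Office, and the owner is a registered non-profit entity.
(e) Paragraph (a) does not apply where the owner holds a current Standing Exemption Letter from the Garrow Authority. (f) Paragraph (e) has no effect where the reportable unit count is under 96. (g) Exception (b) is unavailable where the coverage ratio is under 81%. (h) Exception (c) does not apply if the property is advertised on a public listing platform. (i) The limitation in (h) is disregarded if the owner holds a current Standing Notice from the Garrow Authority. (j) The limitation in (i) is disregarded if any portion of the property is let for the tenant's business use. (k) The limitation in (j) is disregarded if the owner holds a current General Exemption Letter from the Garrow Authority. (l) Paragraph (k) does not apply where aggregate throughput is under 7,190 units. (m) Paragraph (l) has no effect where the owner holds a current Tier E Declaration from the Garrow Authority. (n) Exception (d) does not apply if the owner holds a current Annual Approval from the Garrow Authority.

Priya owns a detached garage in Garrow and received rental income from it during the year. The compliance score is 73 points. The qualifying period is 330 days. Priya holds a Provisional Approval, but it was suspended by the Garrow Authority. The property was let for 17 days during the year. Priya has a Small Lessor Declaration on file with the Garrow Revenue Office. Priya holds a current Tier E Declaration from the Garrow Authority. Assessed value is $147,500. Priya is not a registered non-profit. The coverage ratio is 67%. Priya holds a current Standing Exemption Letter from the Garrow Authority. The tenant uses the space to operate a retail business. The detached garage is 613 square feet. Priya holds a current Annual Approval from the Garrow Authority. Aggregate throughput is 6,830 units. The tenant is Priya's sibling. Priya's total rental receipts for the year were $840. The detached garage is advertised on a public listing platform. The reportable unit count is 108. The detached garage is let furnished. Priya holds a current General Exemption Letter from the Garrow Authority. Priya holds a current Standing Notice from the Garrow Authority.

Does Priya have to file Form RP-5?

No — exception (c) applies; Priya is not required to file Form RP-5.

Exception (a) requires that assessed value is less than $135,000; but assessed value is $147,500, not less than $135,000, so (a) is unavailable.
Exception (b) requires that the owner holds a current Provisional Approval from the Garrow Authority; but the Provisional Approval is not current, so (b) is unavailable.
Exception (c) is satisfied on its face — total rental receipts for the year are $840, under the $940 limit; the qualifying period is 330 days, meeting the 305 days threshold; the property is let furnished. Applying paragraphs (h)–(m): (h) would limit (c) — the property is publicly advertised — but (i) sets (h) aside: (i) operates against (h): a current Standing Notice is held. (j) operates (the space is let for business use), but yields to (k): (k) is triggered — a current General Exemption Letter is held. (l) is triggered (aggregate throughput is 6,830 units, under the 7,190 units limit), but is itself disapplied by (m): (m) operates against (l): a current Tier E Declaration is held. Exception (c) stands.
Exception (d) fails — Priya is not a registered non-profit.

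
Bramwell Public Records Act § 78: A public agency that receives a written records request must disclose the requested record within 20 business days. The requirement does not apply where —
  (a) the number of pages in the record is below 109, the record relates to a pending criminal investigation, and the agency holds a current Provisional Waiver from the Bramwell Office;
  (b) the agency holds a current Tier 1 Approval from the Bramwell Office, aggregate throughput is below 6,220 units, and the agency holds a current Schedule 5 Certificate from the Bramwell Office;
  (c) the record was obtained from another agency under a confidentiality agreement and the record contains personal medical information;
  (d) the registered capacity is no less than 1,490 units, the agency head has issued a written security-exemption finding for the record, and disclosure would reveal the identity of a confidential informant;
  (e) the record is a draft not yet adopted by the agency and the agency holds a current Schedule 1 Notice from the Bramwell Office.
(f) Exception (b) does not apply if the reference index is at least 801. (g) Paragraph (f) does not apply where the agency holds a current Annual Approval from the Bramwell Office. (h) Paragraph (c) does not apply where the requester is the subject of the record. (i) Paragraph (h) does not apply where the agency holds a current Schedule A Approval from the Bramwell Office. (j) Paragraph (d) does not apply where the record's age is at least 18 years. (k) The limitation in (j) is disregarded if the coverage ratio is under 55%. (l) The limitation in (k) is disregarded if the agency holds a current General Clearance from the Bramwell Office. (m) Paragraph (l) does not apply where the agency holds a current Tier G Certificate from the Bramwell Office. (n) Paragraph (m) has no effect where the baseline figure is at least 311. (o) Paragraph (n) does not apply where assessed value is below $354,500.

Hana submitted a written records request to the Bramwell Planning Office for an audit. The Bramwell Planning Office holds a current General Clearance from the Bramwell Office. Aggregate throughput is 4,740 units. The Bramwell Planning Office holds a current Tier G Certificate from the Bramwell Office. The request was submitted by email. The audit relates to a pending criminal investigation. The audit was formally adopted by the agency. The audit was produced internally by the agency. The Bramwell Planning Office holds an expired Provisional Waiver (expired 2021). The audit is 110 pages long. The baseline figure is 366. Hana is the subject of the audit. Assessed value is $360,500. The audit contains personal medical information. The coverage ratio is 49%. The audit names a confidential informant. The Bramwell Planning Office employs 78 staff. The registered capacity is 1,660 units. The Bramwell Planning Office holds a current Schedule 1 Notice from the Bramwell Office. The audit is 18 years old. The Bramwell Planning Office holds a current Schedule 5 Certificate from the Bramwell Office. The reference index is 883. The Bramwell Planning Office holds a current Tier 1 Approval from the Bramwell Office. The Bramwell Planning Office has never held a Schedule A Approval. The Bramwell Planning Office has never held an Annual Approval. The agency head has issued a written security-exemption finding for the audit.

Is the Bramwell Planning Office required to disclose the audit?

Yes — the Bramwell Planning Office must disclose the audit.

Exception (a) fails — the number of pages in the record is 110, not below 109.
Exception (b)'s conditions are all satisfied: a current Tier 1 Approval is held; aggregate throughput is 4,740 units, below the 6,220 units limit; a current Schedule 5 Certificate is held. Turning to paragraphs (f)–(g): (f) is triggered — the reference index is 883, meeting the 801 threshold. (g), which would lift (f), is not engaged — no current Annual Approval is held. So (b) is unavailable.
Exception (c) fails — the audit was produced internally.
Exception (d)'s conditions are all satisfied: the registered capacity is 1,660 units, meeting the 1,490 units threshold; a written security-exemption finding has been issued; the audit names a confidential informant. However, paragraphs (j)–(o) must be considered: (j) operates against (d): the record's age is 18 years, meeting the 18 years threshold. (k) would limit (j) — the coverage ratio is 49%, under the 55% limit — but (l) sets (k) aside: (l) is engaged — a current General Clearance is held. (m) would limit (l) — a current Tier G Certificate is held — but (n) sets (m) aside: (n) is triggered — the baseline figure is 366, meeting the 311 threshold. (o) does not operate here (assessed value is $360,500, not below $354,500), so (n) stands. So (d) is unavailable.
Exception (e) does not apply: the audit has been formally adopted.
Every exception is unavailable, so the rule governs.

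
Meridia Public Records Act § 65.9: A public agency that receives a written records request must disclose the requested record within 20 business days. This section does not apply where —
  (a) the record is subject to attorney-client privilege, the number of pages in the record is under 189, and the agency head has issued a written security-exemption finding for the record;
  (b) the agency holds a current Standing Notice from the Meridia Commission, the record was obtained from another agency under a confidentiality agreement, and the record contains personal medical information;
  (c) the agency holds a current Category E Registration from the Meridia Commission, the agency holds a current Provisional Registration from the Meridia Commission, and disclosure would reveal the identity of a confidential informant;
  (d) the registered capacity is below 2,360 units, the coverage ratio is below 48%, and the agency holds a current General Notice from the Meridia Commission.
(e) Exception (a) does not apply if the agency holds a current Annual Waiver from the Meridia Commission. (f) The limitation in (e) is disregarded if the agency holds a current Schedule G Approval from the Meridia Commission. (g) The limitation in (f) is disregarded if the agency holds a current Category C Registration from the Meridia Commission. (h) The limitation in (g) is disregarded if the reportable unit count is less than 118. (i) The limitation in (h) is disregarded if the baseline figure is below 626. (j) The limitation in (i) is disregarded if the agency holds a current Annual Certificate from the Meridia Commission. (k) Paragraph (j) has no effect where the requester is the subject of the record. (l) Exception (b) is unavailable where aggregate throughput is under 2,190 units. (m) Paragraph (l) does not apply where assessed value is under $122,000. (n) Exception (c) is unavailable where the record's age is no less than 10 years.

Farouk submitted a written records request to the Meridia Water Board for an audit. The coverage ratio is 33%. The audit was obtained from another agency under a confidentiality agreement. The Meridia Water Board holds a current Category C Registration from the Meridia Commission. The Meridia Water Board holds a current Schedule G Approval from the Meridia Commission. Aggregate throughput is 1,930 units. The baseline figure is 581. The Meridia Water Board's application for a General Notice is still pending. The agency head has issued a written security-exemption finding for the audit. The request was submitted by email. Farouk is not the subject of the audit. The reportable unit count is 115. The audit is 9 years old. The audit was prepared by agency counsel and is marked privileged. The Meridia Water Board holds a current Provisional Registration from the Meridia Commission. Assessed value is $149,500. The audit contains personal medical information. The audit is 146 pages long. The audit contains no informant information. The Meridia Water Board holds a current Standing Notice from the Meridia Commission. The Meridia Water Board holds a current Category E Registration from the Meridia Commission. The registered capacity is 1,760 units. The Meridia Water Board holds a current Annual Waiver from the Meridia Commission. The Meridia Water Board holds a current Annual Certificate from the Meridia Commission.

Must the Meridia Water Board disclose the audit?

No — exception (a) applies; the Meridia Water Board is not required to disclose the audit.

All of (a)'s requirements are met (the audit is privileged; the number of pages in the record is 146, under the 189 limit; a written security-exemption finding has been issued). As to paragraphs (e)–(k): (e) would limit (a) — a current Annual Waiver is held — but (f) sets (e) aside: (f) operates against (e): a current Schedule G Approval is held. (g) would limit (f) — a current Category C Registration is held — but (h) sets (g) aside: (h) operates against (g): the reportable unit count is 115, less than the 118 limit. (i) would limit (h) — the baseline figure is 581, below the 626 limit — but (j) sets (i) aside: (j) operates against (i): a current Annual Certificate is held. (k) is not engaged (Farouk is not the subject of the audit), so (j) stands. So (a) applies.
All of (b)'s requirements are met (a current Standing Notice is held; the audit was obtained under a confidentiality agreement; the audit contains personal medical information). But applying paragraphs (l)–(m): (l) operates against (b): aggregate throughput is 1,930 units, under the 2,190 units limit. (m), which would lift (l), is not engaged — assessed value is $149,500, not under $122,000. So (b) is unavailable.
Exception (c) fails — the audit contains no informant information.
Exception (d) requires that the agency holds a current General Notice from the Meridia Commission; but no current General Notice is held, so (d) is unavailable.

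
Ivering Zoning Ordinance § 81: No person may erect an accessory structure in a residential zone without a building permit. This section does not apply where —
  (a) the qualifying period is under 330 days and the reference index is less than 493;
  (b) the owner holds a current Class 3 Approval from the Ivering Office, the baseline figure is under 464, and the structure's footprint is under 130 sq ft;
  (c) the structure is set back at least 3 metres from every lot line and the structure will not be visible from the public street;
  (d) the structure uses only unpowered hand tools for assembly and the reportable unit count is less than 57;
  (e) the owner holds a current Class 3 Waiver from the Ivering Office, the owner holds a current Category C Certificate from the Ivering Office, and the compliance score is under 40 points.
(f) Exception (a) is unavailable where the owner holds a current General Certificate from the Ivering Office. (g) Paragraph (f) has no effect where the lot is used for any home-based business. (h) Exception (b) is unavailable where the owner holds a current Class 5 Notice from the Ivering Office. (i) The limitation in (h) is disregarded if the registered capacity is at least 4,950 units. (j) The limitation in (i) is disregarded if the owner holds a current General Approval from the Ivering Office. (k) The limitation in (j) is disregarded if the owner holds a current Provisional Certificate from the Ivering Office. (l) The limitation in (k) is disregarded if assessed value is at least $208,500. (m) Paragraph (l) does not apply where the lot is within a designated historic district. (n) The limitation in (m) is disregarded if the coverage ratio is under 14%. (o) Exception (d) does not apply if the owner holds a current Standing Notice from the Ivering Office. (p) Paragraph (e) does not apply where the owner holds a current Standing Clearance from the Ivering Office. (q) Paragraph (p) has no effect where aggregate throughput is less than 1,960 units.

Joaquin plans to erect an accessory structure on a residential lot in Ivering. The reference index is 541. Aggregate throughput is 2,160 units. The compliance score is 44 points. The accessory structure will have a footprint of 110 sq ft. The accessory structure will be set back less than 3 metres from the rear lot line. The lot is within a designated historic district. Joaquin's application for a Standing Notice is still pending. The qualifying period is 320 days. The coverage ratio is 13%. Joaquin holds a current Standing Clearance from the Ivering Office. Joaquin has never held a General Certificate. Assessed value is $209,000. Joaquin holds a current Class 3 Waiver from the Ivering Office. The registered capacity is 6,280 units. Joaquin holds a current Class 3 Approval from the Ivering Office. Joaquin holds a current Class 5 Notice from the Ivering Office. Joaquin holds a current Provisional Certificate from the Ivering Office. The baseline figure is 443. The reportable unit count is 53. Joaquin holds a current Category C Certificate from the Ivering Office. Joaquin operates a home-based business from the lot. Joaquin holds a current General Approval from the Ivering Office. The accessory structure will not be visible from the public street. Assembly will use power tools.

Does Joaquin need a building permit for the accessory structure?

Exception (a) requires that the reference index is less than 493; but the reference index is 541, not less than 493, so (a) is unavailable.
Exception (b) is satisfied on its face — a current Class 3 Approval is held; the baseline figure is 443, under the 464 limit; the structure's footprint is 110 sq ft, under the 130 sq ft limit. But: (h) applies — a current Class 5 Notice is held. (i) would limit (h) — the registered capacity is 6,280 units, meeting the 4,950 units threshold — but (j) sets (i) aside: (j) operates against (i): a current General Approval is held. (k) is engaged (a current Provisional Certificate is held), but is overridden by (l): (l) operates — assessed value is $209,000, meeting the $208,500 threshold. (m) would limit (l) — the lot is in a historic district — but (n) sets (m) aside: (n) operates against (m): the coverage ratio is 13%, under the 14% limit. So (b) is unavailable.
Exception (c) fails — the rear setback is under 3 m.
Exception (d) requires that the structure uses only unpowered hand tools for assembly; but assembly uses power tools, so (d) is unavailable.
Exception (e) does not apply: the compliance score is 44 points, not under 40 points.
Every exception is unavailable, so the rule governs.

Yes — Joaquin must obtain a building permit.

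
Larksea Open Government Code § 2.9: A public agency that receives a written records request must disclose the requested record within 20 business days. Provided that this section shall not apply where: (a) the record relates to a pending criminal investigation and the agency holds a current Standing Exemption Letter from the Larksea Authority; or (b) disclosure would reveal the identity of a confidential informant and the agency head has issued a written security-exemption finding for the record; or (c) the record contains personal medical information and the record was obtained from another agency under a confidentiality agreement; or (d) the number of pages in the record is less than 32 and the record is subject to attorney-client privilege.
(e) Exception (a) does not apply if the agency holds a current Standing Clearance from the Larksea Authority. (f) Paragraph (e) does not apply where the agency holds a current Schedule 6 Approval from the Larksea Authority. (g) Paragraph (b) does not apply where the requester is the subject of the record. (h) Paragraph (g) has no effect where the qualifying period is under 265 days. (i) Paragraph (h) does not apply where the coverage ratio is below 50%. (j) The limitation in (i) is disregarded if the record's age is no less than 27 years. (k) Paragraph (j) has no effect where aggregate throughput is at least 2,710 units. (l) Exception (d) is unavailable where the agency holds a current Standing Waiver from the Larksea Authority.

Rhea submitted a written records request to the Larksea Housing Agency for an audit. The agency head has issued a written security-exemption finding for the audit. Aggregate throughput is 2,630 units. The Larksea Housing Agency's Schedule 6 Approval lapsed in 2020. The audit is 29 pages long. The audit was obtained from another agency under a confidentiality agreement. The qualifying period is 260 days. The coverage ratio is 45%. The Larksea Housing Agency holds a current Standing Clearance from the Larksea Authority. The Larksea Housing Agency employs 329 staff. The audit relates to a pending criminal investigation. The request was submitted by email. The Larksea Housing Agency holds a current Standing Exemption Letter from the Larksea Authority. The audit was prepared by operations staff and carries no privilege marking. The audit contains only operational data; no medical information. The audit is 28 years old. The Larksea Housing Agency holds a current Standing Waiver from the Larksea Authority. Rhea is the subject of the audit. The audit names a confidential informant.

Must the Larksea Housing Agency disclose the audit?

Exception (a) is satisfied on its face — the audit relates to a pending investigation; a current Standing Exemption Letter is held. But: (e) operates — a current Standing Clearance is held. (f) is inapplicable (the Schedule 6 Approval is not current), so (e) stands. So (a) is unavailable.
All of (b)'s requirements are met (the audit names a confidential informant; a written security-exemption finding has been issued). Under paragraphs (g)–(k): (g) would limit (b) — Rhea is the subject of the audit — but (h) sets (g) aside: (h) is triggered — the qualifying period is 260 days, under the 265 days limit. (i) would limit (h) — the coverage ratio is 45%, below the 50% limit — but (j) sets (i) aside: (j) operates against (i): the record's age is 28 years, meeting the 27 years threshold. (k), which would lift (j), does not operate here — aggregate throughput is 2,630 units, short of 2,710 units. Exception (b) stands.
Exception (c) does not apply: the audit contains only operational data.
Exception (d) fails — the audit carries no privilege marking.

No — exception (b) applies; the Larksea Housing Agency is not required to disclose the audit.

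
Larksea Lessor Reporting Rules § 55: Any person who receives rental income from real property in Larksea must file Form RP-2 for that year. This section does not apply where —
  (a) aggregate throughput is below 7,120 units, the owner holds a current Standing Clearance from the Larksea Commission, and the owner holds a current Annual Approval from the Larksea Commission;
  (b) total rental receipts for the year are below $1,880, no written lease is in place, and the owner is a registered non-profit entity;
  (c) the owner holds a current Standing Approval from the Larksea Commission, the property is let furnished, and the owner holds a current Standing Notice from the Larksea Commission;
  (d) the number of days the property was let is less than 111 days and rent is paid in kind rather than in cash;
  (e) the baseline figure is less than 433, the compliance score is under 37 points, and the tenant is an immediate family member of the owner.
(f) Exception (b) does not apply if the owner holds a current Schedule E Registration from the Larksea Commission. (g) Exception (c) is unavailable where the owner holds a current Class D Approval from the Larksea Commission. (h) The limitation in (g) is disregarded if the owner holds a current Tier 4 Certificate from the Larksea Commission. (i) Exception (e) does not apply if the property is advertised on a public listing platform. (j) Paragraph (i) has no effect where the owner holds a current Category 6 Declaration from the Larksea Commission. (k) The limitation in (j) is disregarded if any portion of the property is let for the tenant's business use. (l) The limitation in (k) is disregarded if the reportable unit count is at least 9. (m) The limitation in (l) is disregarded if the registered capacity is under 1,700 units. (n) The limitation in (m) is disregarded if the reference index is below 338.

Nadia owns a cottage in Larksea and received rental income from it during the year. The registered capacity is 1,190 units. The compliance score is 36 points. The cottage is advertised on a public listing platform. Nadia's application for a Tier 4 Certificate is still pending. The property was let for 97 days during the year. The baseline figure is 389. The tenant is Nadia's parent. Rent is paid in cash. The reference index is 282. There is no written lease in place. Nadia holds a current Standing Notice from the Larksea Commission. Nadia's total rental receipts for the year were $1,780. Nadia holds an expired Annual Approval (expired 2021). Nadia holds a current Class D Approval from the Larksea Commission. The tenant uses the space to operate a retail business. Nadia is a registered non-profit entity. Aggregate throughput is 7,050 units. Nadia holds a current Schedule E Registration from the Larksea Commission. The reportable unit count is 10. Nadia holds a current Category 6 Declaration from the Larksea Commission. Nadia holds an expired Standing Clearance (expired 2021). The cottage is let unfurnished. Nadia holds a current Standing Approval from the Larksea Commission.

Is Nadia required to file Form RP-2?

No — exception (e) applies; Nadia is not required to file Form RP-2.

Exception (a) requires that the owner holds a current Standing Clearance from the Larksea Commission; but the Standing Clearance is not current, so (a) is unavailable.
Exception (b) is satisfied on its face — total rental receipts for the year are $1,780, below the $1,880 limit; there is no written lease; Nadia is a registered non-profit. But: (f) operates against (b): a current Schedule E Registration is held. So (b) is unavailable.
Exception (c) requires that the property is let furnished; but the property is let unfurnished, so (c) is unavailable.
Exception (d) requires that rent is paid in kind rather than in cash; but rent is paid in cash, so (d) is unavailable.
All of (e)'s requirements are met (the baseline figure is 389, less than the 433 limit; the compliance score is 36 points, under the 37 points limit; the tenant is an immediate family member). As to paragraphs (i)–(n): (i) is triggered (the property is publicly advertised), but is itself disapplied by (j): (j) operates against (i): a current Category 6 Declaration is held. (k) operates (the space is let for business use), but is overridden by (l): (l) operates against (k): the reportable unit count is 10, meeting the 9 threshold. (m) is engaged (the registered capacity is 1,190 units, under the 1,700 units limit), but is itself disapplied by (n): (n) operates against (m): the reference index is 282, below the 338 limit. (e) remains available.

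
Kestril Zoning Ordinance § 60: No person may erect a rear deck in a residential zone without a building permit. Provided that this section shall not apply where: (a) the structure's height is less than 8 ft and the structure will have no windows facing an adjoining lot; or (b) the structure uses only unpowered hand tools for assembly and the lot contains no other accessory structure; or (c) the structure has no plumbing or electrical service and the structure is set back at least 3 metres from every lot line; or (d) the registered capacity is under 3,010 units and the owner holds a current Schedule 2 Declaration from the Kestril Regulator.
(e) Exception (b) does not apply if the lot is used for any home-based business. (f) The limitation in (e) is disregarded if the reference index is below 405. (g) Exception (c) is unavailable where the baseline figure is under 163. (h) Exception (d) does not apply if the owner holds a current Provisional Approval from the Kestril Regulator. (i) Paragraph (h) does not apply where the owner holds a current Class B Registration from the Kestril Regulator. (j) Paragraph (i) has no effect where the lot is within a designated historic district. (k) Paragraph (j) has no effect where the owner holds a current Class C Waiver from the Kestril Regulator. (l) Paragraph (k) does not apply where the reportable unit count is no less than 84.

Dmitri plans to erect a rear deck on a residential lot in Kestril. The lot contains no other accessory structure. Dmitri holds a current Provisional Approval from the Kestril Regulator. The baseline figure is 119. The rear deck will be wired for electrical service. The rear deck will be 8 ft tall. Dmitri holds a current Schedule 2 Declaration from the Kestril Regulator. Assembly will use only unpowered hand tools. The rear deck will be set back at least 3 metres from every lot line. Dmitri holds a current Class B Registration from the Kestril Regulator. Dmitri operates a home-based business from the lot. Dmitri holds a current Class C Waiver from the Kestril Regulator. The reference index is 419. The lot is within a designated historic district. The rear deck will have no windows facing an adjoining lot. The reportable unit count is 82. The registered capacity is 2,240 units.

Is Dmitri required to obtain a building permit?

Exception (a) does not apply: the structure's height is 8 ft, not less than 8 ft.
Exception (b): assembly uses only hand tools; the lot has no other accessory structure — every condition holds. Turning to paragraphs (e)–(f): (e) operates against (b): a home-based business operates on the lot. (f) is inapplicable (the reference index is 419, not below 405), so (e) stands. Exception (b) does not apply.
Exception (c) requires that the structure has no plumbing or electrical service; but electrical service is planned, so (c) is unavailable.
Exception (d)'s conditions are all satisfied: the registered capacity is 2,240 units, under the 3,010 units limit; a current Schedule 2 Declaration is held. As to paragraphs (h)–(l): (h) applies (a current Provisional Approval is held), but is overridden by (i): (i) operates against (h): a current Class B Registration is held. (j) would limit (i) — the lot is in a historic district — but (k) sets (j) aside: (k) operates against (j): a current Class C Waiver is held. (l) is inapplicable (the reportable unit count is 82, short of 84), so (k) stands. So (d) applies.

No — exception (d) applies; Dmitri does not need a building permit.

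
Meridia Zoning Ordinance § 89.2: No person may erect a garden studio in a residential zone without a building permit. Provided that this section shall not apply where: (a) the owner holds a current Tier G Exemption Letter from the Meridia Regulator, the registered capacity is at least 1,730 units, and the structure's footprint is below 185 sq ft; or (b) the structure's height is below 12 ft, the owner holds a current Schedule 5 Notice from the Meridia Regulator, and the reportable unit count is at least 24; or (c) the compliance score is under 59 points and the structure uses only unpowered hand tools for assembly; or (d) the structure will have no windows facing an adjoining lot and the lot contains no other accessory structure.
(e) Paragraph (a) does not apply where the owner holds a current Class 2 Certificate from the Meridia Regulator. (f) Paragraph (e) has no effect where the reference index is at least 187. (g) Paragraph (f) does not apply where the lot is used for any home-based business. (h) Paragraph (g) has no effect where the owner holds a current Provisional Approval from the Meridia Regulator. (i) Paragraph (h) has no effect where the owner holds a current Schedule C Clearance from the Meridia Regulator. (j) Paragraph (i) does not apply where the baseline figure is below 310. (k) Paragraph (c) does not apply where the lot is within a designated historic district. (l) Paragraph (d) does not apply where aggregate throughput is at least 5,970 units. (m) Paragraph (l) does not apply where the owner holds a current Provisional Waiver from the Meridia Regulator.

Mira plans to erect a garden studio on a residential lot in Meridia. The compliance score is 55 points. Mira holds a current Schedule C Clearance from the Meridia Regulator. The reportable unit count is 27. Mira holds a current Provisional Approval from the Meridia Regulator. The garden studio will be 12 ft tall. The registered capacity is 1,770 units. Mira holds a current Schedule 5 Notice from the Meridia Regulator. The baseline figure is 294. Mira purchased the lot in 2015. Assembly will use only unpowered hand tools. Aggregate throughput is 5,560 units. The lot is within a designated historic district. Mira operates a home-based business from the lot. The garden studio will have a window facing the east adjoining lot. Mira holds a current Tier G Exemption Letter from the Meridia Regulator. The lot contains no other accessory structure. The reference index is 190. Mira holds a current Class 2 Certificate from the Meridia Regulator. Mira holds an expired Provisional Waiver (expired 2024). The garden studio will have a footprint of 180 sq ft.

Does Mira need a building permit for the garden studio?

Exception (a) is satisfied on its face — a current Tier G Exemption Letter is held; the registered capacity is 1,770 units, meeting the 1,730 units threshold; the structure's footprint is 180 sq ft, below the 185 sq ft limit. Considering the limiting provisions: (e) operates (a current Class 2 Certificate is held), but is itself disapplied by (f): (f) applies — the reference index is 190, meeting the 187 threshold. (g) applies (a home-based business operates on the lot), but is itself disapplied by (h): (h) operates against (g): a current Provisional Approval is held. (i) applies (a current Schedule C Clearance is held), but is displaced by (j): (j) operates against (i): the baseline figure is 294, below the 310 limit. So (a) applies.
Exception (b) does not apply: the structure's height is 12 ft, not below 12 ft.
Exception (c) is satisfied on its face — the compliance score is 55 points, under the 59 points limit; assembly uses only hand tools. Turning to paragraph (k): (k) applies — the lot is in a historic district. So (c) is unavailable.
Exception (d) does not apply: a window faces an adjoining lot.

No — exception (a) applies; Mira does not need a building permit.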